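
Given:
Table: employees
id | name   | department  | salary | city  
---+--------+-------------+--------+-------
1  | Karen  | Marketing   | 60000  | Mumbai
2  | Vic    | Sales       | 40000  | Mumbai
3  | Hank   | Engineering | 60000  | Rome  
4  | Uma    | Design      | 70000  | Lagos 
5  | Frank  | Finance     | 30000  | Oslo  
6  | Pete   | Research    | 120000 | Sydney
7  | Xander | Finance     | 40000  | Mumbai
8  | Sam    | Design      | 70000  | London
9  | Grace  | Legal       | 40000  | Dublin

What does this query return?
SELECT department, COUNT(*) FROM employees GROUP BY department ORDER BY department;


Assigning each row to its department group:
  Karen -> Marketing
  Vic -> Sales
  Hank -> Engineering
  Uma -> Design
  Frank -> Finance
  Pete -> Research
  Xander -> Finance
  Sam -> Design
  Grace -> Legal


7 groups:
Design, 2
Engineering, 1
Finance, 2
Legal, 1
Marketing, 1
Research, 1
Sales, 1


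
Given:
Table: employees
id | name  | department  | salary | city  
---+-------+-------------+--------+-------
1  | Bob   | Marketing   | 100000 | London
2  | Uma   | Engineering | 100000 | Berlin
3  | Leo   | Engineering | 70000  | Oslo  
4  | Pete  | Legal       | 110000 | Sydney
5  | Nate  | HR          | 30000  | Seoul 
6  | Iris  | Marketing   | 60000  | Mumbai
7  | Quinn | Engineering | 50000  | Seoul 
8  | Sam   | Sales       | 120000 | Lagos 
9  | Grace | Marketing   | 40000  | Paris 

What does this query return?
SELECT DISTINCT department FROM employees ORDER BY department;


All 'department' values (row order): Marketing, Engineering, Engineering, Legal, HR, Marketing, Engineering, Sales, Marketing
Removing duplicates leaves 5 unique value(s).

5 values:
Engineering
HR
Legal
Marketing
Sales


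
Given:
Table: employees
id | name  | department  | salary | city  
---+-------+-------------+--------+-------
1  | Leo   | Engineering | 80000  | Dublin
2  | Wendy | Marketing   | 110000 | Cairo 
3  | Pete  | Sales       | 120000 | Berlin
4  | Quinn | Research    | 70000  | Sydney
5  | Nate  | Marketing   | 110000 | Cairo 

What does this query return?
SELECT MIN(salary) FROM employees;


Salaries: 80000, 110000, 120000, 70000, 110000
MIN = 70000

70000


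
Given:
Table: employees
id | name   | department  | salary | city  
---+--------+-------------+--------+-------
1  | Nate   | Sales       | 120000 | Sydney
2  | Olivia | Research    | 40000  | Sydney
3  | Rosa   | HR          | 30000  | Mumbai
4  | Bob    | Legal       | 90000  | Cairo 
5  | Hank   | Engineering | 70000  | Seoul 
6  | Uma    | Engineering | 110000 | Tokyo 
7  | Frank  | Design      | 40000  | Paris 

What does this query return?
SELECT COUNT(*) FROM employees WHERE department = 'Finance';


Counting rows where department = 'Finance'


0


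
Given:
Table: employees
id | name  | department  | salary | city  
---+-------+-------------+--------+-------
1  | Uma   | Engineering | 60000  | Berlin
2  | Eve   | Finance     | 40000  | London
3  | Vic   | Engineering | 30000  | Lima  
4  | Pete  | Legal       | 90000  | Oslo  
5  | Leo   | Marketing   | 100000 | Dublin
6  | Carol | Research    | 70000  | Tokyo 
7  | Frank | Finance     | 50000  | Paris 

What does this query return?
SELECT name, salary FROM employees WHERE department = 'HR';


Filtering: department = 'HR'
Matching rows: 0

Empty result set (0 rows)


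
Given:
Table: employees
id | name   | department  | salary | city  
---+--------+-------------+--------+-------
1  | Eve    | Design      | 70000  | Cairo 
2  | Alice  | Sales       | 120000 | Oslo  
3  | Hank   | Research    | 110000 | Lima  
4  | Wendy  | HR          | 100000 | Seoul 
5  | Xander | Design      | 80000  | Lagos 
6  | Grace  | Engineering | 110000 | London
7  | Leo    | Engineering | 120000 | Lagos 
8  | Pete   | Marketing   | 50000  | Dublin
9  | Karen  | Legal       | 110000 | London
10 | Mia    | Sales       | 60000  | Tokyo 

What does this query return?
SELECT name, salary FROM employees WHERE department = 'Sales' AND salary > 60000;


Filtering: department = 'Sales' AND salary > 60000
Matching: 1 rows

1 rows:
Alice, 120000


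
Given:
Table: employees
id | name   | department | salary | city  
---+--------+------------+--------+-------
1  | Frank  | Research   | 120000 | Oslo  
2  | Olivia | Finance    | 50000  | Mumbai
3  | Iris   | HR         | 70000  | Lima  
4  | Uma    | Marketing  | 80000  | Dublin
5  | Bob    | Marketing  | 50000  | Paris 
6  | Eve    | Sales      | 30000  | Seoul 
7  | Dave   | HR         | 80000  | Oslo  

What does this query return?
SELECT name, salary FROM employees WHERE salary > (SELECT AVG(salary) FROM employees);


Subquery: AVG(salary) = 68571.43
Filtering: salary > 68571.43
  Frank (120000) -> MATCH
  Iris (70000) -> MATCH
  Uma (80000) -> MATCH
  Dave (80000) -> MATCH


4 rows:
Frank, 120000
Iris, 70000
Uma, 80000
Dave, 80000


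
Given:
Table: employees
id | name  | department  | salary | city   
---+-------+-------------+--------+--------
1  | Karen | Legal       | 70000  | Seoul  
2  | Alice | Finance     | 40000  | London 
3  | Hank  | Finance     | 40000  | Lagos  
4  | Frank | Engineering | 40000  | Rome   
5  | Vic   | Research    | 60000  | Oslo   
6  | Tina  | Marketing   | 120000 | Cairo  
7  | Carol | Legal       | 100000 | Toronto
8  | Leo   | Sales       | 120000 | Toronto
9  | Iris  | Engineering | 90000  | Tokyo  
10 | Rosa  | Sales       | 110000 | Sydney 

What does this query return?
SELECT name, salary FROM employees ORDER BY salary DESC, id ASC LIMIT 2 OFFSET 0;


Sort by salary DESC (id ASC tiebreak), then skip 0 and take 2
Rows 1 through 2

2 rows:
Tina, 120000
Leo, 120000


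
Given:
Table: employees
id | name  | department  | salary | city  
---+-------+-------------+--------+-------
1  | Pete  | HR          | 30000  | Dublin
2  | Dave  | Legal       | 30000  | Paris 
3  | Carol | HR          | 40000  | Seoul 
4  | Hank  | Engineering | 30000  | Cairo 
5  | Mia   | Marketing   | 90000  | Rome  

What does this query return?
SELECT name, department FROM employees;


Projecting columns: name, department

5 rows:
Pete, HR
Dave, Legal
Carol, HR
Hank, Engineering
Mia, Marketing


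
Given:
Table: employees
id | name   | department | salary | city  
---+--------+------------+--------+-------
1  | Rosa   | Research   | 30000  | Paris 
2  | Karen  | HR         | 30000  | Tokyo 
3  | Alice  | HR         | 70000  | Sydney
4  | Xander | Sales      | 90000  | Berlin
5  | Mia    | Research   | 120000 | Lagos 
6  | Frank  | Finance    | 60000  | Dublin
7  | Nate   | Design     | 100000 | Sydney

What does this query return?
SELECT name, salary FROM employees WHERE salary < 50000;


Filtering: salary < 50000
Matching: 2 rows

2 rows:
Rosa, 30000
Karen, 30000


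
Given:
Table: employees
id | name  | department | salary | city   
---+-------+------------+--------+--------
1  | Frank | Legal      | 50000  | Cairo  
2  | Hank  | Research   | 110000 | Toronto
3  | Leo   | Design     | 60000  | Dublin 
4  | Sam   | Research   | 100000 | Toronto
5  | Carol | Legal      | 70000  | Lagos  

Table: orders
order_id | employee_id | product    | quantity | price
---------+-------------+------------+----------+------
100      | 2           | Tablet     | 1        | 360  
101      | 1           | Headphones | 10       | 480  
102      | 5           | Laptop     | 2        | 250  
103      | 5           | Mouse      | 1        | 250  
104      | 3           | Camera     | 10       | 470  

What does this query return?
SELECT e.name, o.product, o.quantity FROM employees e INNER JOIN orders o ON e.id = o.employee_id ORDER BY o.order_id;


Joining employees.id = orders.employee_id:
  employee Hank (id=2) -> order Tablet
  employee Frank (id=1) -> order Headphones
  employee Carol (id=5) -> order Laptop
  employee Carol (id=5) -> order Mouse
  employee Leo (id=3) -> order Camera


5 rows:
Hank, Tablet, 1
Frank, Headphones, 10
Carol, Laptop, 2
Carol, Mouse, 1
Leo, Camera, 10


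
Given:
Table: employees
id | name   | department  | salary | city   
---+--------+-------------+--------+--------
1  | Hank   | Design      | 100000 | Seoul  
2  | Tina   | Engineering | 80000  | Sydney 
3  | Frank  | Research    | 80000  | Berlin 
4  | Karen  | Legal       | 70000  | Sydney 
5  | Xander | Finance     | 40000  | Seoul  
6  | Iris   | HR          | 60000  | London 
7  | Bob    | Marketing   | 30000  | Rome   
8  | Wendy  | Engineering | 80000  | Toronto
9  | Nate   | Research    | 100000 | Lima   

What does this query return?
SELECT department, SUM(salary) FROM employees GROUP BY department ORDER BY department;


Summing salary within each department:
  Design: 100000 = 100000
  Engineering: 80000 + 80000 = 160000
  Finance: 40000 = 40000
  HR: 60000 = 60000
  Legal: 70000 = 70000
  Marketing: 30000 = 30000
  Research: 80000 + 100000 = 180000


7 groups:
Design, 100000
Engineering, 160000
Finance, 40000
HR, 60000
Legal, 70000
Marketing, 30000
Research, 180000


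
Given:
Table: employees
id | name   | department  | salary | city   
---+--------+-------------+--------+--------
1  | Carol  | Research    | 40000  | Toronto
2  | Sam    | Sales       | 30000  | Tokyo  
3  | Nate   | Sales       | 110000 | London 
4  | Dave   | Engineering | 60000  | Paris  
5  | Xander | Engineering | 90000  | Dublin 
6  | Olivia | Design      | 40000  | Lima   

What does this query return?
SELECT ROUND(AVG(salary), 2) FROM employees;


SUM(salary) = 370000
COUNT = 6
ROUND(AVG, 2) = ROUND(370000 / 6, 2) = 61666.67

61666.67


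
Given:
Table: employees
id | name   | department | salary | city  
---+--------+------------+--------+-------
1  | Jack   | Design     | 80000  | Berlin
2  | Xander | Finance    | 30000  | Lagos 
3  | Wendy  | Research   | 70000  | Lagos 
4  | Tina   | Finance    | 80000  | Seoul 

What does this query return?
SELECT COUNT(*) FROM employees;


COUNT(*) counts all rows

4


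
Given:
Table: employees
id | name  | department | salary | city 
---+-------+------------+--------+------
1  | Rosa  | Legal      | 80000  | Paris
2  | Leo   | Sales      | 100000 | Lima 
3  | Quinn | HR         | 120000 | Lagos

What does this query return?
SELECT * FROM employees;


SELECT * returns all 3 rows with all columns

3 rows:
1, Rosa, Legal, 80000, Paris
2, Leo, Sales, 100000, Lima
3, Quinn, HR, 120000, Lagos


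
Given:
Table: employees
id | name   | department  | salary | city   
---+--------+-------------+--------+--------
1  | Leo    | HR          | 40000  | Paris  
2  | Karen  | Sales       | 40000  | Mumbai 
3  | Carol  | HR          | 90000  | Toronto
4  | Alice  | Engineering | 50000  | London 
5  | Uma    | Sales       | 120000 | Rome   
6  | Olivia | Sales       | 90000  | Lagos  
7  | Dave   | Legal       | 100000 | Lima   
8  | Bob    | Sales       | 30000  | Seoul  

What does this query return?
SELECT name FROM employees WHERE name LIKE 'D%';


LIKE 'D%' matches names starting with 'D'
Matching: 1

1 rows:
Dave


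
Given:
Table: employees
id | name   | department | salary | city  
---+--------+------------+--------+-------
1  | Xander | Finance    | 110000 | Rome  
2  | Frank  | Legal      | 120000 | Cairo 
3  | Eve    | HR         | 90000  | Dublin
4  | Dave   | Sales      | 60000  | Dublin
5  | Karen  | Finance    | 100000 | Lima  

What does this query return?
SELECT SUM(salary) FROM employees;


SUM(salary) = 110000 + 120000 + 90000 + 60000 + 100000 = 480000

480000


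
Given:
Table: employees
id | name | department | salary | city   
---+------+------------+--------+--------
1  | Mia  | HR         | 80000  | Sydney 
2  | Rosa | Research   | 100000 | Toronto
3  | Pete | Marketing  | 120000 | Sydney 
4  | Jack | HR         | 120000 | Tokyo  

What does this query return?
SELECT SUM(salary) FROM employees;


SUM(salary) = 80000 + 100000 + 120000 + 120000 = 420000

420000


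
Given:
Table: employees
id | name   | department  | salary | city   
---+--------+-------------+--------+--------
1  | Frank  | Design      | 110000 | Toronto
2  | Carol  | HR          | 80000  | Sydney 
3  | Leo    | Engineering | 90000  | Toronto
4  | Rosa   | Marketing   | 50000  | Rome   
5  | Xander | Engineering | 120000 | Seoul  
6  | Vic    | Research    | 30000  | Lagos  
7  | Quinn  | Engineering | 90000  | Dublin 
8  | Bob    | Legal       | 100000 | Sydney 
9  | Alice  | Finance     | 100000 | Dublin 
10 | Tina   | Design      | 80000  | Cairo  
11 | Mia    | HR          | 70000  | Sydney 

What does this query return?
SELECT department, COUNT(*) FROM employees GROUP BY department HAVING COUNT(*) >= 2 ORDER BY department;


Groups with count >= 2:
  Design: 2 -> PASS
  Engineering: 3 -> PASS
  HR: 2 -> PASS
  Finance: 1 -> filtered out
  Legal: 1 -> filtered out
  Marketing: 1 -> filtered out
  Research: 1 -> filtered out


3 groups:
Design, 2
Engineering, 3
HR, 2


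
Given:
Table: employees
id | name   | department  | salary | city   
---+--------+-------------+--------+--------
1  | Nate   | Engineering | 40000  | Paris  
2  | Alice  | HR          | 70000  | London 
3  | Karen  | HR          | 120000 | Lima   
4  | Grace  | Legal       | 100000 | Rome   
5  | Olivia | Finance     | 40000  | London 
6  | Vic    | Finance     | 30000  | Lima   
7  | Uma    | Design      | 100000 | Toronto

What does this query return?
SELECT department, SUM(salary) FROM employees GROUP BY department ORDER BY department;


Summing salary within each department:
  Design: 100000 = 100000
  Engineering: 40000 = 40000
  Finance: 40000 + 30000 = 70000
  HR: 70000 + 120000 = 190000
  Legal: 100000 = 100000


5 groups:
Design, 100000
Engineering, 40000
Finance, 70000
HR, 190000
Legal, 100000


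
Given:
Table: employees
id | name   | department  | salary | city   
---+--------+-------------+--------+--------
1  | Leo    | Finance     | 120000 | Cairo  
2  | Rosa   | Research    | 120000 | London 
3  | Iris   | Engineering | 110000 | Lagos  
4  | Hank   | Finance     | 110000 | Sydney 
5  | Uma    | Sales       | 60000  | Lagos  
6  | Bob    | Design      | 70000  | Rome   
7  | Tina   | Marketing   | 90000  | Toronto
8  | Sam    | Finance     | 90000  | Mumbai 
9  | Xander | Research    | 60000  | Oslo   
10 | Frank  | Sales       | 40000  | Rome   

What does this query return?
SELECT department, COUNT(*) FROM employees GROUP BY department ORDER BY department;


Assigning each row to its department group:
  Leo -> Finance
  Rosa -> Research
  Iris -> Engineering
  Hank -> Finance
  Uma -> Sales
  Bob -> Design
  Tina -> Marketing
  Sam -> Finance
  Xander -> Research
  Frank -> Sales


6 groups:
Design, 1
Engineering, 1
Finance, 3
Marketing, 1
Research, 2
Sales, 2


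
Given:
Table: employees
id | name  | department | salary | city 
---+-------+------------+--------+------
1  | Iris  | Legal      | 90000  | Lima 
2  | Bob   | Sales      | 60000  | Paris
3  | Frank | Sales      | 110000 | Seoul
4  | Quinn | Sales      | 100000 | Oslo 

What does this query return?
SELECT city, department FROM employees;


Projecting columns: city, department

4 rows:
Lima, Legal
Paris, Sales
Seoul, Sales
Oslo, Sales


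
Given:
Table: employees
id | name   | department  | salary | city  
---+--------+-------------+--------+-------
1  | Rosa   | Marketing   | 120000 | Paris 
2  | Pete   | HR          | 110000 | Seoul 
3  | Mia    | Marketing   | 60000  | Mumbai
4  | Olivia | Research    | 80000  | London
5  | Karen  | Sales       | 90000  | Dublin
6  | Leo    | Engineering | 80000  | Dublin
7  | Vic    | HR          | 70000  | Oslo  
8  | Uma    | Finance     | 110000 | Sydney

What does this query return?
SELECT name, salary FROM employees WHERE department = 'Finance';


Filtering: department = 'Finance'
Matching rows: 1

1 rows:
Uma, 110000


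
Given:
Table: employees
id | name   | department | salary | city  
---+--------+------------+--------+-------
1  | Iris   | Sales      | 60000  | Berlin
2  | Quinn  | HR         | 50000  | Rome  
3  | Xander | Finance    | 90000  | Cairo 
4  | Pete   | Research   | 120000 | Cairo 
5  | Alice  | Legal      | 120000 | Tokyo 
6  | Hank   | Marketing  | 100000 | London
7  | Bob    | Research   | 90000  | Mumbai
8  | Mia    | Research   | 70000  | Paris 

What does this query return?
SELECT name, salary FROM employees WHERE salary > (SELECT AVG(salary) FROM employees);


Subquery: AVG(salary) = 87500.0
Filtering: salary > 87500.0
  Xander (90000) -> MATCH
  Pete (120000) -> MATCH
  Alice (120000) -> MATCH
  Hank (100000) -> MATCH
  Bob (90000) -> MATCH


5 rows:
Xander, 90000
Pete, 120000
Alice, 120000
Hank, 100000
Bob, 90000


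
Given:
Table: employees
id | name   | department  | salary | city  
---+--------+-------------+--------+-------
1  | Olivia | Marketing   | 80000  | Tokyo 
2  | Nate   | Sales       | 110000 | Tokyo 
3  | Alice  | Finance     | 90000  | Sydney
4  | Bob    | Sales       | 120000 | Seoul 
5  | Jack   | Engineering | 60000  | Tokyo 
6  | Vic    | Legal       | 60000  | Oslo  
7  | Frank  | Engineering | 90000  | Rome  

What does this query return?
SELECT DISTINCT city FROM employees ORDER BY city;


All 'city' values (row order): Tokyo, Tokyo, Sydney, Seoul, Tokyo, Oslo, Rome
Removing duplicates leaves 5 unique value(s).

5 values:
Oslo
Rome
Seoul
Sydney
Tokyo


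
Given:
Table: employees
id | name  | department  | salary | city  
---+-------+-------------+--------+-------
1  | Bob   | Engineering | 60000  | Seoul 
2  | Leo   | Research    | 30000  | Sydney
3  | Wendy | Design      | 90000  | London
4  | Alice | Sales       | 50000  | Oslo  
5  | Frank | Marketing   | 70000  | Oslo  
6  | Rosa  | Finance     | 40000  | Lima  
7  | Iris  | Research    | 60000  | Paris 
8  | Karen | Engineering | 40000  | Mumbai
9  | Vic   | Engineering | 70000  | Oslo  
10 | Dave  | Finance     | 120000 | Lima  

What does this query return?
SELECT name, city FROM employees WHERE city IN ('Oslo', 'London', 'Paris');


Filtering: city IN ('Oslo', 'London', 'Paris')
Matching: 5 rows

5 rows:
Wendy, London
Alice, Oslo
Frank, Oslo
Iris, Paris
Vic, Oslo


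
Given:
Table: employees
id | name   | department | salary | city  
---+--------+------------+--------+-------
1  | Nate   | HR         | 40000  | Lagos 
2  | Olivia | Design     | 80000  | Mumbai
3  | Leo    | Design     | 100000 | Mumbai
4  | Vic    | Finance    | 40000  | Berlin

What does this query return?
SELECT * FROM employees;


SELECT * returns all 4 rows with all columns

4 rows:
1, Nate, HR, 40000, Lagos
2, Olivia, Design, 80000, Mumbai
3, Leo, Design, 100000, Mumbai
4, Vic, Finance, 40000, Berlin


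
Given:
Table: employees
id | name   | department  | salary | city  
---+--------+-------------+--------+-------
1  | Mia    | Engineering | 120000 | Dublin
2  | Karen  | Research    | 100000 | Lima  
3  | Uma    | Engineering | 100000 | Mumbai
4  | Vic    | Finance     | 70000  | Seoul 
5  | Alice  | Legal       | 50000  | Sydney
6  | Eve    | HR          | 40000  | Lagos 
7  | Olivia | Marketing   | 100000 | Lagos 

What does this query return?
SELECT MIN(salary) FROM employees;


Salaries: 120000, 100000, 100000, 70000, 50000, 40000, 100000
MIN = 40000

40000


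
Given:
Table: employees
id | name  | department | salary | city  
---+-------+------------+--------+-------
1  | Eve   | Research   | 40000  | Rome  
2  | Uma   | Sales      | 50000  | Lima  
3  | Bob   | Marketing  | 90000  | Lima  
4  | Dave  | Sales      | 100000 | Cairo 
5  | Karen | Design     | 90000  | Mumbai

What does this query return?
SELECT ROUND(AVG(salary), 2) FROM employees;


SUM(salary) = 370000
COUNT = 5
ROUND(AVG, 2) = ROUND(370000 / 5, 2) = 74000.0

74000.0


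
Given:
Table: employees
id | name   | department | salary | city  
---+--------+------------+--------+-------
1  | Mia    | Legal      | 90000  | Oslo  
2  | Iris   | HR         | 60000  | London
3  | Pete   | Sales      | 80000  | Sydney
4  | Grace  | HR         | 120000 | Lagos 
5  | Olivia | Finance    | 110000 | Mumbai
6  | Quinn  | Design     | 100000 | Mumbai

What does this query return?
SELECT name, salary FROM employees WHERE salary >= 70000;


Filtering: salary >= 70000
Matching: 5 rows

5 rows:
Mia, 90000
Pete, 80000
Grace, 120000
Olivia, 110000
Quinn, 100000


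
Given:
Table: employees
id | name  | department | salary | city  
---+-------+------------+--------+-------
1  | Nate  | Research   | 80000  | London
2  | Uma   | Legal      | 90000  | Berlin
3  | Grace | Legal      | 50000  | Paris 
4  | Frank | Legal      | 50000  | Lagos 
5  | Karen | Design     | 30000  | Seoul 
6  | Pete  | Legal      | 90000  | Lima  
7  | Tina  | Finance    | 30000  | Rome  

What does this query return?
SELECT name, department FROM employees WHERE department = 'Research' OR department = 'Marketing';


Filtering: department = 'Research' OR 'Marketing'
Matching: 1 rows

1 rows:
Nate, Research


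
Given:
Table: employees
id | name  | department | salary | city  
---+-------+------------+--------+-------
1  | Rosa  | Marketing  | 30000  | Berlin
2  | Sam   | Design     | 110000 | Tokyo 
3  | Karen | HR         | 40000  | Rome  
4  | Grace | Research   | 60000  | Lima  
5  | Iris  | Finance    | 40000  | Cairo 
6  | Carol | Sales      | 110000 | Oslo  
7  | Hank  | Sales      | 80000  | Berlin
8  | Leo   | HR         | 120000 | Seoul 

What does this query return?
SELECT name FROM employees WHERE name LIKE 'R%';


LIKE 'R%' matches names starting with 'R'
Matching: 1

1 rows:
Rosa


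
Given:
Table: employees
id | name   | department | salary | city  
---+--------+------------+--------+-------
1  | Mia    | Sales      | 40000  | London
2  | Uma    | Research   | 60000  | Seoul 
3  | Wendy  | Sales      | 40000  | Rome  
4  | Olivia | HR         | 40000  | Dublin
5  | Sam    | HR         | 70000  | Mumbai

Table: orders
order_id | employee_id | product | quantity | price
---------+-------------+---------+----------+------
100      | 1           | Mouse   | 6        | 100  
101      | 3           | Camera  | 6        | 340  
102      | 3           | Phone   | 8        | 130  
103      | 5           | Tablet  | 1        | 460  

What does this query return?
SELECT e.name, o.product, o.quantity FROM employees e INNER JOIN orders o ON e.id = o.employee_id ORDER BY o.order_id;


Joining employees.id = orders.employee_id:
  employee Mia (id=1) -> order Mouse
  employee Wendy (id=3) -> order Camera
  employee Wendy (id=3) -> order Phone
  employee Sam (id=5) -> order Tablet


4 rows:
Mia, Mouse, 6
Wendy, Camera, 6
Wendy, Phone, 8
Sam, Tablet, 1


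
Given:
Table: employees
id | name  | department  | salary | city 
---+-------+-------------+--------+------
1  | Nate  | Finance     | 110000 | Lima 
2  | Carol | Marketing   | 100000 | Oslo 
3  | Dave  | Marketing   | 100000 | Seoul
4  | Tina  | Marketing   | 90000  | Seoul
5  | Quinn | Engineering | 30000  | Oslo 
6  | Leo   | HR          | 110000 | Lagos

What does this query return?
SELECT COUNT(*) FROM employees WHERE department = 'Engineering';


Counting rows where department = 'Engineering'
  Quinn -> MATCH


1


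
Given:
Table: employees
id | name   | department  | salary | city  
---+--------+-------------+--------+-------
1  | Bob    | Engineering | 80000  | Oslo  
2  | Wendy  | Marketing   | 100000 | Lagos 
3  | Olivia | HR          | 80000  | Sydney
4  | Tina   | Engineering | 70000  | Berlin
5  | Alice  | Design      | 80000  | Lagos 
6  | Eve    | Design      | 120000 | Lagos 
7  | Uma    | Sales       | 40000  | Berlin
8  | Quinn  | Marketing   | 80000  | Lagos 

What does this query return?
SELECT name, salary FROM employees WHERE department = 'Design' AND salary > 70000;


Filtering: department = 'Design' AND salary > 70000
Matching: 2 rows

2 rows:
Alice, 80000
Eve, 120000


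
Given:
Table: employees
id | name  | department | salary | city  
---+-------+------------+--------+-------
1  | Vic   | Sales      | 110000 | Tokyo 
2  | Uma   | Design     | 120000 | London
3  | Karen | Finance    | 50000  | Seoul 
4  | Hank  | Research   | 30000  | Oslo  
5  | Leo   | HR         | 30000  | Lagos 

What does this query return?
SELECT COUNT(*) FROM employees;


COUNT(*) counts all rows

5


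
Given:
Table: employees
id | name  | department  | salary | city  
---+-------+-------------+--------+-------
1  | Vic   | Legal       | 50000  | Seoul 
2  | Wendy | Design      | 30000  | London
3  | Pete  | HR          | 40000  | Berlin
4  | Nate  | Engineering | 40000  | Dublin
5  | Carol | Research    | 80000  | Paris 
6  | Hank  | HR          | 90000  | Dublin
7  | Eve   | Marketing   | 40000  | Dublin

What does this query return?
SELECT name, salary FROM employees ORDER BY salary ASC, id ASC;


Sorting by salary ASC, then id ASC for ties

7 rows:
Wendy, 30000
Pete, 40000
Nate, 40000
Eve, 40000
Vic, 50000
Carol, 80000
Hank, 90000


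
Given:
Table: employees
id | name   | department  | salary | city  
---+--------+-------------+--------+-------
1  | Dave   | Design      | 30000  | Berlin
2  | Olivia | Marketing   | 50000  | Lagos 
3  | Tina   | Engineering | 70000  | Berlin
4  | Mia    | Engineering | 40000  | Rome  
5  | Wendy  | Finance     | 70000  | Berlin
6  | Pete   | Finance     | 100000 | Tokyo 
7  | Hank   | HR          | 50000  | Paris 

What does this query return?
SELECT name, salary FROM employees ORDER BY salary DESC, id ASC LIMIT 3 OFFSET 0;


Sort by salary DESC (id ASC tiebreak), then skip 0 and take 3
Rows 1 through 3

3 rows:
Pete, 100000
Tina, 70000
Wendy, 70000


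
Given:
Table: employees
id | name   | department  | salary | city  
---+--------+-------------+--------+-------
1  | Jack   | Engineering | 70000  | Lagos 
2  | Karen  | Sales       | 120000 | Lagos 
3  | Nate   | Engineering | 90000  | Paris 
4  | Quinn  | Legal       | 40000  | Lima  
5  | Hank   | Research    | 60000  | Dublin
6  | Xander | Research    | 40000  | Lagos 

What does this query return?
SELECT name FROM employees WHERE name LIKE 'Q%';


LIKE 'Q%' matches names starting with 'Q'
Matching: 1

1 rows:
Quinn


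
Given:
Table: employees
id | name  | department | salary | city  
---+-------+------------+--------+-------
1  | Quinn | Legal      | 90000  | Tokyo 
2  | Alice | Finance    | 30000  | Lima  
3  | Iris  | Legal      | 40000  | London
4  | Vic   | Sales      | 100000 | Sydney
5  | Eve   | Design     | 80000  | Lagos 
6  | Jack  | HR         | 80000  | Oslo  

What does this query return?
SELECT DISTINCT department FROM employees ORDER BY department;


All 'department' values (row order): Legal, Finance, Legal, Sales, Design, HR
Removing duplicates leaves 5 unique value(s).

5 values:
Design
Finance
HR
Legal
Sales


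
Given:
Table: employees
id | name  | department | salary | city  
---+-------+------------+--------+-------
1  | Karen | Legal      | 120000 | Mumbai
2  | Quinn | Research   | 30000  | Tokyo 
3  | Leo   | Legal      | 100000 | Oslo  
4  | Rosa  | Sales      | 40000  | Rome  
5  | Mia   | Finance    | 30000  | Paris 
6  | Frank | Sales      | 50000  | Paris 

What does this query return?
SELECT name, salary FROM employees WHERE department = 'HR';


Filtering: department = 'HR'
Matching rows: 0

Empty result set (0 rows)


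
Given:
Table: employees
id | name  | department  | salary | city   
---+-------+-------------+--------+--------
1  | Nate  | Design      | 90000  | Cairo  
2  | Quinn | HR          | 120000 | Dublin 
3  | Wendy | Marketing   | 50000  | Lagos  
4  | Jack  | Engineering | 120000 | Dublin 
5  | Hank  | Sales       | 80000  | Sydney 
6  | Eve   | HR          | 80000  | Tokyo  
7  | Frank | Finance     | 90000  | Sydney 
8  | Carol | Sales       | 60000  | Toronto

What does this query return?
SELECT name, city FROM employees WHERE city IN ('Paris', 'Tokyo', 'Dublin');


Filtering: city IN ('Paris', 'Tokyo', 'Dublin')
Matching: 3 rows

3 rows:
Quinn, Dublin
Jack, Dublin
Eve, Tokyo


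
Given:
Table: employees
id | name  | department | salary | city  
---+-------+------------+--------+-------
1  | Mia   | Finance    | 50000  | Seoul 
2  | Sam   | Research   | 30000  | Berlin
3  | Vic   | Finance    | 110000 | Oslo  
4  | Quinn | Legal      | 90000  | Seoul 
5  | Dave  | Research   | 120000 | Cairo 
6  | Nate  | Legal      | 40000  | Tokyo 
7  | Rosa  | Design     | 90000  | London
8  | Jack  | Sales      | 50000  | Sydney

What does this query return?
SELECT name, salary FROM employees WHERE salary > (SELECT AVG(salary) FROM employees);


Subquery: AVG(salary) = 72500.0
Filtering: salary > 72500.0
  Vic (110000) -> MATCH
  Quinn (90000) -> MATCH
  Dave (120000) -> MATCH
  Rosa (90000) -> MATCH


4 rows:
Vic, 110000
Quinn, 90000
Dave, 120000
Rosa, 90000


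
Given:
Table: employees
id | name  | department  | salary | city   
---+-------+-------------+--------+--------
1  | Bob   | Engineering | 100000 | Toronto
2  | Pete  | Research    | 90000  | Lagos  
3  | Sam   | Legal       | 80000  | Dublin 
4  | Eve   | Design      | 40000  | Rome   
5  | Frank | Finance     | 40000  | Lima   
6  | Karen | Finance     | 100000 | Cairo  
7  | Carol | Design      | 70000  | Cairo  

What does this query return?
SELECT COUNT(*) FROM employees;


COUNT(*) counts all rows

7


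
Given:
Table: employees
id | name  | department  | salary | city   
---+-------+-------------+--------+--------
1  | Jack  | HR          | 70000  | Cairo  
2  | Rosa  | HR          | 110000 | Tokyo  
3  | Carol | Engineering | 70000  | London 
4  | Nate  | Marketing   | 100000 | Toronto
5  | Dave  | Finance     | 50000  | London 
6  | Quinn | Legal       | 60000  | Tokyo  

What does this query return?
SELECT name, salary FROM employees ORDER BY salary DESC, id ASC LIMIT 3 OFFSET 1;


Sort by salary DESC (id ASC tiebreak), then skip 1 and take 3
Rows 2 through 4

3 rows:
Nate, 100000
Jack, 70000
Carol, 70000


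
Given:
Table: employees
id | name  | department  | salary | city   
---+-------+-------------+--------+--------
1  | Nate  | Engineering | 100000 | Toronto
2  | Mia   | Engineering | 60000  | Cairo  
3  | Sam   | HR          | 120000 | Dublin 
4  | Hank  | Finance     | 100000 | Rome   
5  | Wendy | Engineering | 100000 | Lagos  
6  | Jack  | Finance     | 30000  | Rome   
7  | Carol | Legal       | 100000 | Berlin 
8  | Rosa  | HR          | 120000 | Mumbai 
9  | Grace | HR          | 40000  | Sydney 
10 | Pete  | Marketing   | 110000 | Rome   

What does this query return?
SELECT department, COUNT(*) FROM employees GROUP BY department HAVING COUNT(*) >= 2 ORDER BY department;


Groups with count >= 2:
  Engineering: 3 -> PASS
  Finance: 2 -> PASS
  HR: 3 -> PASS
  Legal: 1 -> filtered out
  Marketing: 1 -> filtered out


3 groups:
Engineering, 3
Finance, 2
HR, 3


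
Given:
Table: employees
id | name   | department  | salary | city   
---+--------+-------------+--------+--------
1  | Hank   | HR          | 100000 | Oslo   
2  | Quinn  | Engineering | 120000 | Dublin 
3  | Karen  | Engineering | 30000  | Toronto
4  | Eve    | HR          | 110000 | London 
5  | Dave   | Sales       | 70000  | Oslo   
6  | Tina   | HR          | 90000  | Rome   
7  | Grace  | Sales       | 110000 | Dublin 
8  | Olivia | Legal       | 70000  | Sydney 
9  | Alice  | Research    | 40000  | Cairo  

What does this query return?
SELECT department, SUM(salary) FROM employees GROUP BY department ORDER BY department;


Summing salary within each department:
  Engineering: 120000 + 30000 = 150000
  HR: 100000 + 110000 + 90000 = 300000
  Legal: 70000 = 70000
  Research: 40000 = 40000
  Sales: 70000 + 110000 = 180000


5 groups:
Engineering, 150000
HR, 300000
Legal, 70000
Research, 40000
Sales, 180000


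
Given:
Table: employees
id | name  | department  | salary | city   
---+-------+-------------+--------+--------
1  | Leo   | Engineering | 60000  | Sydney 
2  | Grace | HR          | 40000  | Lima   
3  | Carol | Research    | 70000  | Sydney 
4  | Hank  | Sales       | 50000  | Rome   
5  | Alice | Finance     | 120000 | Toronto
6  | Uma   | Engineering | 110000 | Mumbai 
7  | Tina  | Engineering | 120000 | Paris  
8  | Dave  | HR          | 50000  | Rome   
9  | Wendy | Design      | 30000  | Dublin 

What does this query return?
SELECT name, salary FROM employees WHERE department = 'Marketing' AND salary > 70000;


Filtering: department = 'Marketing' AND salary > 70000
Matching: 0 rows

Empty result set (0 rows)


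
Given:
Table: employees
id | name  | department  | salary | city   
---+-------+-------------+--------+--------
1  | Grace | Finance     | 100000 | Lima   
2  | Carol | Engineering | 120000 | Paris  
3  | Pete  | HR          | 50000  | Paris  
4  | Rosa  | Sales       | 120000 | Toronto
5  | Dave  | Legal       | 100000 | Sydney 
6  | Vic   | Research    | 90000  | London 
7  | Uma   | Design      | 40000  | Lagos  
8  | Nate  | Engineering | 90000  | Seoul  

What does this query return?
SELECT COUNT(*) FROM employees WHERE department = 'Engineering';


Counting rows where department = 'Engineering'
  Carol -> MATCH
  Nate -> MATCH


2


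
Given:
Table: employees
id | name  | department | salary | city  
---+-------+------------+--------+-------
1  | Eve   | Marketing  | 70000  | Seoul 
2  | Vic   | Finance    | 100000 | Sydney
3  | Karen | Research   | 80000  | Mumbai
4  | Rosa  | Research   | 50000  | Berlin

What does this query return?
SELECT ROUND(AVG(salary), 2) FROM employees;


SUM(salary) = 300000
COUNT = 4
ROUND(AVG, 2) = ROUND(300000 / 4, 2) = 75000.0

75000.0


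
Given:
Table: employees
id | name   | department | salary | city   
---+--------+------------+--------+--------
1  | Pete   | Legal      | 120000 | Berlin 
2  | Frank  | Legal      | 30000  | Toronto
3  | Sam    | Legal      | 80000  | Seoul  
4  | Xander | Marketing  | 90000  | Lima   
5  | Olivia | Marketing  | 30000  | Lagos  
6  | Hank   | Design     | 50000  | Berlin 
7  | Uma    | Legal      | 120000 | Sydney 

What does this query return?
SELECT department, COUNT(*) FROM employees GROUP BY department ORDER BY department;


Assigning each row to its department group:
  Pete -> Legal
  Frank -> Legal
  Sam -> Legal
  Xander -> Marketing
  Olivia -> Marketing
  Hank -> Design
  Uma -> Legal


3 groups:
Design, 1
Legal, 4
Marketing, 2


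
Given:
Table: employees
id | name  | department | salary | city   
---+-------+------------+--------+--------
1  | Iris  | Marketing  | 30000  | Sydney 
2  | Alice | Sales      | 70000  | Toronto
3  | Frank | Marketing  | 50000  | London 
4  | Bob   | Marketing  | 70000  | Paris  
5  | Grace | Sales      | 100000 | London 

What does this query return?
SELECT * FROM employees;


SELECT * returns all 5 rows with all columns

5 rows:
1, Iris, Marketing, 30000, Sydney
2, Alice, Sales, 70000, Toronto
3, Frank, Marketing, 50000, London
4, Bob, Marketing, 70000, Paris
5, Grace, Sales, 100000, London


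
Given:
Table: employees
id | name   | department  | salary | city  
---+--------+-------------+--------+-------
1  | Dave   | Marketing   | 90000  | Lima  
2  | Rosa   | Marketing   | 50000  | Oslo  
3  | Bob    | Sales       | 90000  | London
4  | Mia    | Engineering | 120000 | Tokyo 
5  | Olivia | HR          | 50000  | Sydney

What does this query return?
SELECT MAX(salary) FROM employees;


Salaries: 90000, 50000, 90000, 120000, 50000
MAX = 120000

120000


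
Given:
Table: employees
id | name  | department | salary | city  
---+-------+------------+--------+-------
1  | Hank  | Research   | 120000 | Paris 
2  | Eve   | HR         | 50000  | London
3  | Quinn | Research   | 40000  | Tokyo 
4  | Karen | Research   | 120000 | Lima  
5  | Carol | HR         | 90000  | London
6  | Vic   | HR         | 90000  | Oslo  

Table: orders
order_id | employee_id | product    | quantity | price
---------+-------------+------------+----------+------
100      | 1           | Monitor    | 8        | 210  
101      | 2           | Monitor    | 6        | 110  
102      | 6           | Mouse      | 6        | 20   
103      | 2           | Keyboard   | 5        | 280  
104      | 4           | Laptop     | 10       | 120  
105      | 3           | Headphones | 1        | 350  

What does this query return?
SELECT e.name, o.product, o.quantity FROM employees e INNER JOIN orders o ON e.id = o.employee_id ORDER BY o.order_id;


Joining employees.id = orders.employee_id:
  employee Hank (id=1) -> order Monitor
  employee Eve (id=2) -> order Monitor
  employee Vic (id=6) -> order Mouse
  employee Eve (id=2) -> order Keyboard
  employee Karen (id=4) -> order Laptop
  employee Quinn (id=3) -> order Headphones


6 rows:
Hank, Monitor, 8
Eve, Monitor, 6
Vic, Mouse, 6
Eve, Keyboard, 5
Karen, Laptop, 10
Quinn, Headphones, 1


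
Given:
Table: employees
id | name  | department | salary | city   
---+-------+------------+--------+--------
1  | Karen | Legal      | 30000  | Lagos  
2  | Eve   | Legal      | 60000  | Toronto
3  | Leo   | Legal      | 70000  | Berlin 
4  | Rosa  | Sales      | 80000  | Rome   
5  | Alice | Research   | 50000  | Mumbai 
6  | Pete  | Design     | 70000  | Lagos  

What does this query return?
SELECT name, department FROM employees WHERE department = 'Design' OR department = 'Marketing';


Filtering: department = 'Design' OR 'Marketing'
Matching: 1 rows

1 rows:
Pete, Design


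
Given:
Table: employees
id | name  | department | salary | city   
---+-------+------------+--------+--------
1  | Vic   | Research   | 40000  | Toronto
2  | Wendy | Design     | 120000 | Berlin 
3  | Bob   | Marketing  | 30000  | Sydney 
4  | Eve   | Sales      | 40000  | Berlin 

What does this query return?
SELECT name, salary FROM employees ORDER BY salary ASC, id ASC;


Sorting by salary ASC, then id ASC for ties

4 rows:
Bob, 30000
Vic, 40000
Eve, 40000
Wendy, 120000


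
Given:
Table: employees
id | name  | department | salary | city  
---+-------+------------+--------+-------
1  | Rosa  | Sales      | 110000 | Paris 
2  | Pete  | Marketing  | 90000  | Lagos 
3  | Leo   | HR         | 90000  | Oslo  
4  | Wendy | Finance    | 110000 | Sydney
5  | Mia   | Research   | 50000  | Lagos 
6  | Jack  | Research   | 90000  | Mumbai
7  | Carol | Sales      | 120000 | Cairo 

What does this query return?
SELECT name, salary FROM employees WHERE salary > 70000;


Filtering: salary > 70000
Matching: 6 rows

6 rows:
Rosa, 110000
Pete, 90000
Leo, 90000
Wendy, 110000
Jack, 90000
Carol, 120000


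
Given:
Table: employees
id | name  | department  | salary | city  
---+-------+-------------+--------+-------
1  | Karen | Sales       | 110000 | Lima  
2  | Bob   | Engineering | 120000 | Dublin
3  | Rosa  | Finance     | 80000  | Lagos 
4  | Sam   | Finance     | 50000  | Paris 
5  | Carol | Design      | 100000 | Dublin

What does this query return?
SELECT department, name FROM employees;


Projecting columns: department, name

5 rows:
Sales, Karen
Engineering, Bob
Finance, Rosa
Finance, Sam
Design, Carol


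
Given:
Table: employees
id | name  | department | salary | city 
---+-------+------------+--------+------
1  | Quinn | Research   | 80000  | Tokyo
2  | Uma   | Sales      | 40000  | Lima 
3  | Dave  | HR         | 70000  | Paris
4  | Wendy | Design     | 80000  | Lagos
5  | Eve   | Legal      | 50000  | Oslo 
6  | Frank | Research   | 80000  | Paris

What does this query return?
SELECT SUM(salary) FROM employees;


SUM(salary) = 80000 + 40000 + 70000 + 80000 + 50000 + 80000 = 400000

400000


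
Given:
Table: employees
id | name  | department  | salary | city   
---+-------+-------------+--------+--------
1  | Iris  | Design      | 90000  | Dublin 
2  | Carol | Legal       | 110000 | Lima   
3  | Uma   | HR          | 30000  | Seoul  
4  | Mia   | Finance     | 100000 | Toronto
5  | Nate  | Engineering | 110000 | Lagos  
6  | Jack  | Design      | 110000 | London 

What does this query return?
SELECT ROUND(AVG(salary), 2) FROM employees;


SUM(salary) = 550000
COUNT = 6
ROUND(AVG, 2) = ROUND(550000 / 6, 2) = 91666.67

91666.67


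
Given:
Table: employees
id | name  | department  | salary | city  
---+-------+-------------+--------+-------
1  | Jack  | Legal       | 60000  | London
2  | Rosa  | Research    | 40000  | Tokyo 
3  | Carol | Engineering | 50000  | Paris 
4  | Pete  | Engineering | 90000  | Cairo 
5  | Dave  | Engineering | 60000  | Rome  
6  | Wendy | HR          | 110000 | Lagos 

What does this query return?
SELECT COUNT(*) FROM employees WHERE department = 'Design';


Counting rows where department = 'Design'


0
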